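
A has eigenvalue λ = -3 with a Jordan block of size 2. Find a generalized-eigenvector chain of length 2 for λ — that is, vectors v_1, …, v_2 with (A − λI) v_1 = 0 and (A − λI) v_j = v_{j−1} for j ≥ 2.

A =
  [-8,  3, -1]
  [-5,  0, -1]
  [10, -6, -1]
A Jordan chain for λ = -3 of length 2:
v_1 = (-5, -5, 10)ᵀ
v_2 = (1, 0, 0)ᵀ

Let N = A − (-3)·I. We want v_2 with N^2 v_2 = 0 but N^1 v_2 ≠ 0; then v_{j-1} := N · v_j for j = 2, …, 2.

Pick v_2 = (1, 0, 0)ᵀ.
Then v_1 = N · v_2 = (-5, -5, 10)ᵀ.

Sanity check: (A − (-3)·I) v_1 = (0, 0, 0)ᵀ = 0. ✓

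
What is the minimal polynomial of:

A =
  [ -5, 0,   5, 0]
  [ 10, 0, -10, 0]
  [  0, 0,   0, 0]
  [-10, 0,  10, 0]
x^2 + 5*x

The characteristic polynomial is χ_A(x) = x^3*(x + 5), so the eigenvalues are known. The minimal polynomial is
  m_A(x) = Π_λ (x − λ)^{k_λ}
where k_λ is the size of the *largest* Jordan block for λ (equivalently, the smallest k with (A − λI)^k v = 0 for every generalised eigenvector v of λ).

  λ = -5: largest Jordan block has size 1, contributing (x + 5)
  λ = 0: largest Jordan block has size 1, contributing (x − 0)

So m_A(x) = x*(x + 5) = x^2 + 5*x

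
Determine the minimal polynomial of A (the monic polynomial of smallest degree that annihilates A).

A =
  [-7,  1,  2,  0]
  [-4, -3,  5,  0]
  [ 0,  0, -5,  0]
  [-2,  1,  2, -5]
x^3 + 15*x^2 + 75*x + 125

The characteristic polynomial is χ_A(x) = (x + 5)^4, so the eigenvalues are known. The minimal polynomial is
  m_A(x) = Π_λ (x − λ)^{k_λ}
where k_λ is the size of the *largest* Jordan block for λ (equivalently, the smallest k with (A − λI)^k v = 0 for every generalised eigenvector v of λ).

  λ = -5: largest Jordan block has size 3, contributing (x + 5)^3

So m_A(x) = (x + 5)^3 = x^3 + 15*x^2 + 75*x + 125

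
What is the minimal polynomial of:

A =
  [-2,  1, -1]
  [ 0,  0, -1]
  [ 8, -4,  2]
x^3

The characteristic polynomial is χ_A(x) = x^3, so the eigenvalues are known. The minimal polynomial is
  m_A(x) = Π_λ (x − λ)^{k_λ}
where k_λ is the size of the *largest* Jordan block for λ (equivalently, the smallest k with (A − λI)^k v = 0 for every generalised eigenvector v of λ).

  λ = 0: largest Jordan block has size 3, contributing (x − 0)^3

So m_A(x) = x^3 = x^3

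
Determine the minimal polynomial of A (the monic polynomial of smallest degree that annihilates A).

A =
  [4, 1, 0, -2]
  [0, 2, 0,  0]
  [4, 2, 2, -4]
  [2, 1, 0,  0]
x^2 - 4*x + 4

The characteristic polynomial is χ_A(x) = (x - 2)^4, so the eigenvalues are known. The minimal polynomial is
  m_A(x) = Π_λ (x − λ)^{k_λ}
where k_λ is the size of the *largest* Jordan block for λ (equivalently, the smallest k with (A − λI)^k v = 0 for every generalised eigenvector v of λ).

  λ = 2: largest Jordan block has size 2, contributing (x − 2)^2

So m_A(x) = (x - 2)^2 = x^2 - 4*x + 4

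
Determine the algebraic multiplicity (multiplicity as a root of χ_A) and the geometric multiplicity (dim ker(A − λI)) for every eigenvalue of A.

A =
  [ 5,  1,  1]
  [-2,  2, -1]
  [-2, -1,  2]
λ = 3: alg = 3, geom = 2

Step 1 — factor the characteristic polynomial to read off the algebraic multiplicities:
  χ_A(x) = (x - 3)^3

Step 2 — compute geometric multiplicities via the rank-nullity identity g(λ) = n − rank(A − λI):
  rank(A − (3)·I) = 1, so dim ker(A − (3)·I) = n − 1 = 2

Summary:
  λ = 3: algebraic multiplicity = 3, geometric multiplicity = 2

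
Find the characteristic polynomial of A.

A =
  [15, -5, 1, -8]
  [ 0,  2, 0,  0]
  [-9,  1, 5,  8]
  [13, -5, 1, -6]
x^4 - 16*x^3 + 88*x^2 - 192*x + 144

Expanding det(x·I − A) (e.g. by cofactor expansion or by noting that A is similar to its Jordan form J, which has the same characteristic polynomial as A) gives
  χ_A(x) = x^4 - 16*x^3 + 88*x^2 - 192*x + 144
which factors as (x - 6)^2*(x - 2)^2. The eigenvalues (with algebraic multiplicities) are λ = 2 with multiplicity 2, λ = 6 with multiplicity 2.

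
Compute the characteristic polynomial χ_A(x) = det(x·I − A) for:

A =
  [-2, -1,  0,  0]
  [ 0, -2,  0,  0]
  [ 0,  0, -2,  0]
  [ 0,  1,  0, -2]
x^4 + 8*x^3 + 24*x^2 + 32*x + 16

Expanding det(x·I − A) (e.g. by cofactor expansion or by noting that A is similar to its Jordan form J, which has the same characteristic polynomial as A) gives
  χ_A(x) = x^4 + 8*x^3 + 24*x^2 + 32*x + 16
which factors as (x + 2)^4. The eigenvalues (with algebraic multiplicities) are λ = -2 with multiplicity 4.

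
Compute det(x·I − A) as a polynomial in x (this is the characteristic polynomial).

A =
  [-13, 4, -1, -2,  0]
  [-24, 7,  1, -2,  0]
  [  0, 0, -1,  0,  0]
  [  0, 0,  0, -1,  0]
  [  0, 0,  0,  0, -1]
x^5 + 9*x^4 + 26*x^3 + 34*x^2 + 21*x + 5

Expanding det(x·I − A) (e.g. by cofactor expansion or by noting that A is similar to its Jordan form J, which has the same characteristic polynomial as A) gives
  χ_A(x) = x^5 + 9*x^4 + 26*x^3 + 34*x^2 + 21*x + 5
which factors as (x + 1)^4*(x + 5). The eigenvalues (with algebraic multiplicities) are λ = -5 with multiplicity 1, λ = -1 with multiplicity 4.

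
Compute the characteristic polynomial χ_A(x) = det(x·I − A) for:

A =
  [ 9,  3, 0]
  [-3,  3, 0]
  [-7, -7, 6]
x^3 - 18*x^2 + 108*x - 216

Expanding det(x·I − A) (e.g. by cofactor expansion or by noting that A is similar to its Jordan form J, which has the same characteristic polynomial as A) gives
  χ_A(x) = x^3 - 18*x^2 + 108*x - 216
which factors as (x - 6)^3. The eigenvalues (with algebraic multiplicities) are λ = 6 with multiplicity 3.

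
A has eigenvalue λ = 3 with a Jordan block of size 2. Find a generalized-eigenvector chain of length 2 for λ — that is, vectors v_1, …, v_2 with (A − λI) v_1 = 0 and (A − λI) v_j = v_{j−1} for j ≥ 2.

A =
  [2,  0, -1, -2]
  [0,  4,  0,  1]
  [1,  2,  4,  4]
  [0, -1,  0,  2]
A Jordan chain for λ = 3 of length 2:
v_1 = (-1, 0, 1, 0)ᵀ
v_2 = (1, 0, 0, 0)ᵀ

Let N = A − (3)·I. We want v_2 with N^2 v_2 = 0 but N^1 v_2 ≠ 0; then v_{j-1} := N · v_j for j = 2, …, 2.

Pick v_2 = (1, 0, 0, 0)ᵀ.
Then v_1 = N · v_2 = (-1, 0, 1, 0)ᵀ.

Sanity check: (A − (3)·I) v_1 = (0, 0, 0, 0)ᵀ = 0. ✓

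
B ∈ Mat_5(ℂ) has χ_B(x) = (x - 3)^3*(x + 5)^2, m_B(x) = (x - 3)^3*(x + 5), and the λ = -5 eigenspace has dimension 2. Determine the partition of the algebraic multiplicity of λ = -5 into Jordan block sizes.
Block sizes for λ = -5: [1, 1]

Step 1 — from the characteristic polynomial, algebraic multiplicity of λ = -5 is 2. From dim ker(B − (-5)·I) = 2, there are exactly 2 Jordan blocks for λ = -5.
Step 2 — from the minimal polynomial, the factor (x + 5) tells us the largest block for λ = -5 has size 1.
Step 3 — with total size 2, 2 blocks, and largest block 1, the block sizes (in nonincreasing order) are [1, 1].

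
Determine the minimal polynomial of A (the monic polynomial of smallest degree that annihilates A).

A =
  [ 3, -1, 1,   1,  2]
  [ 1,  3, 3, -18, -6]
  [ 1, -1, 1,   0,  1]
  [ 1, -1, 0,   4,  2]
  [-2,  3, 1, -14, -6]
x^3 - 3*x^2 + 3*x - 1

The characteristic polynomial is χ_A(x) = (x - 1)^5, so the eigenvalues are known. The minimal polynomial is
  m_A(x) = Π_λ (x − λ)^{k_λ}
where k_λ is the size of the *largest* Jordan block for λ (equivalently, the smallest k with (A − λI)^k v = 0 for every generalised eigenvector v of λ).

  λ = 1: largest Jordan block has size 3, contributing (x − 1)^3

So m_A(x) = (x - 1)^3 = x^3 - 3*x^2 + 3*x - 1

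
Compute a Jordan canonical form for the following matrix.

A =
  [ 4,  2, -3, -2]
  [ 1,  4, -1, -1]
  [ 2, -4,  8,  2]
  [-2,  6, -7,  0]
J_2(4) ⊕ J_2(4)

The characteristic polynomial is
  det(x·I − A) = x^4 - 16*x^3 + 96*x^2 - 256*x + 256 = (x - 4)^4

Eigenvalues and multiplicities (the geometric multiplicity of λ is n − rank(A − λI), which equals the number of Jordan blocks for λ):
  λ = 4: algebraic multiplicity = 4, geometric multiplicity = 2

Determining the block sizes for each eigenvalue:
  λ = 4: with am = 4 and gm = 2, the partition is not yet determined (e.g. several partitions of 4 into 2 parts exist). Let N = A − (4)·I. Computing rank(N^1) = 2, rank(N^2) = 0; the number of blocks of size ≥ j is rank(N^{j−1}) − rank(N^j), giving [2, 2]. So we have 2 block(s) of size 2 → block sizes [2, 2]

Assembling the blocks gives a Jordan form
J =
  [4, 1, 0, 0]
  [0, 4, 0, 0]
  [0, 0, 4, 1]
  [0, 0, 0, 4]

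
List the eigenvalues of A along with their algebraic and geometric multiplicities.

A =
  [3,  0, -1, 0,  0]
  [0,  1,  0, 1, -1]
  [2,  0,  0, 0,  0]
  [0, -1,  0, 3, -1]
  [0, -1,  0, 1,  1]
λ = 1: alg = 2, geom = 2; λ = 2: alg = 3, geom = 3

Step 1 — factor the characteristic polynomial to read off the algebraic multiplicities:
  χ_A(x) = (x - 2)^3*(x - 1)^2

Step 2 — compute geometric multiplicities via the rank-nullity identity g(λ) = n − rank(A − λI):
  rank(A − (1)·I) = 3, so dim ker(A − (1)·I) = n − 3 = 2
  rank(A − (2)·I) = 2, so dim ker(A − (2)·I) = n − 2 = 3

Summary:
  λ = 1: algebraic multiplicity = 2, geometric multiplicity = 2
  λ = 2: algebraic multiplicity = 3, geometric multiplicity = 3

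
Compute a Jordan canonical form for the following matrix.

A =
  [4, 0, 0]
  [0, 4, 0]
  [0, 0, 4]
J_1(4) ⊕ J_1(4) ⊕ J_1(4)

The characteristic polynomial is
  det(x·I − A) = x^3 - 12*x^2 + 48*x - 64 = (x - 4)^3

Eigenvalues and multiplicities (the geometric multiplicity of λ is n − rank(A − λI), which equals the number of Jordan blocks for λ):
  λ = 4: algebraic multiplicity = 3, geometric multiplicity = 3

Determining the block sizes for each eigenvalue:
  λ = 4: gm = am = 3, so every block has size 1 → block sizes [1, 1, 1]

Assembling the blocks gives a Jordan form
J =
  [4, 0, 0]
  [0, 4, 0]
  [0, 0, 4]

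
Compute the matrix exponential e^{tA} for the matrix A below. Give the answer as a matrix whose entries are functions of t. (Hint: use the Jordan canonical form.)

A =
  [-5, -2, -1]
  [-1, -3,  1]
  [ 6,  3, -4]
e^{tA} =
  [-3*t^2*exp(-4*t)/2 - t*exp(-4*t) + exp(-4*t), -3*t^2*exp(-4*t)/2 - 2*t*exp(-4*t), -t^2*exp(-4*t)/2 - t*exp(-4*t)]
  [3*t^2*exp(-4*t) - t*exp(-4*t), 3*t^2*exp(-4*t) + t*exp(-4*t) + exp(-4*t), t^2*exp(-4*t) + t*exp(-4*t)]
  [-9*t^2*exp(-4*t)/2 + 6*t*exp(-4*t), -9*t^2*exp(-4*t)/2 + 3*t*exp(-4*t), -3*t^2*exp(-4*t)/2 + exp(-4*t)]

Strategy: write A = P · J · P⁻¹ where J is a Jordan canonical form, so e^{tA} = P · e^{tJ} · P⁻¹, and e^{tJ} can be computed block-by-block.

A has Jordan form
J =
  [-4,  1,  0]
  [ 0, -4,  1]
  [ 0,  0, -4]
(up to reordering of blocks).

Per-block formulas:
  For a 3×3 Jordan block J_3(-4): exp(t · J_3(-4)) = e^(-4t)·(I + t·N + (t^2/2)·N^2), where N is the 3×3 nilpotent shift.

After assembling e^{tJ} and conjugating by P, we get:

e^{tA} =
  [-3*t^2*exp(-4*t)/2 - t*exp(-4*t) + exp(-4*t), -3*t^2*exp(-4*t)/2 - 2*t*exp(-4*t), -t^2*exp(-4*t)/2 - t*exp(-4*t)]
  [3*t^2*exp(-4*t) - t*exp(-4*t), 3*t^2*exp(-4*t) + t*exp(-4*t) + exp(-4*t), t^2*exp(-4*t) + t*exp(-4*t)]
  [-9*t^2*exp(-4*t)/2 + 6*t*exp(-4*t), -9*t^2*exp(-4*t)/2 + 3*t*exp(-4*t), -3*t^2*exp(-4*t)/2 + exp(-4*t)]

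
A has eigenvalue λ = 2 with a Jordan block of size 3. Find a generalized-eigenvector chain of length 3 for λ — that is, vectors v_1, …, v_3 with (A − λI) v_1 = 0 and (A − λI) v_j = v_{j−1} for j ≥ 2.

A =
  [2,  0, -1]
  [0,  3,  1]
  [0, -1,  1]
A Jordan chain for λ = 2 of length 3:
v_1 = (1, 0, 0)ᵀ
v_2 = (0, 1, -1)ᵀ
v_3 = (0, 1, 0)ᵀ

Let N = A − (2)·I. We want v_3 with N^3 v_3 = 0 but N^2 v_3 ≠ 0; then v_{j-1} := N · v_j for j = 3, …, 2.

Pick v_3 = (0, 1, 0)ᵀ.
Then v_2 = N · v_3 = (0, 1, -1)ᵀ.
Then v_1 = N · v_2 = (1, 0, 0)ᵀ.

Sanity check: (A − (2)·I) v_1 = (0, 0, 0)ᵀ = 0. ✓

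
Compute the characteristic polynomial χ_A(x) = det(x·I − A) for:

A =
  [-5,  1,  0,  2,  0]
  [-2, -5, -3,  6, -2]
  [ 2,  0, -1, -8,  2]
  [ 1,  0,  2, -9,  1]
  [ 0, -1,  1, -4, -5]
x^5 + 25*x^4 + 250*x^3 + 1250*x^2 + 3125*x + 3125

Expanding det(x·I − A) (e.g. by cofactor expansion or by noting that A is similar to its Jordan form J, which has the same characteristic polynomial as A) gives
  χ_A(x) = x^5 + 25*x^4 + 250*x^3 + 1250*x^2 + 3125*x + 3125
which factors as (x + 5)^5. The eigenvalues (with algebraic multiplicities) are λ = -5 with multiplicity 5.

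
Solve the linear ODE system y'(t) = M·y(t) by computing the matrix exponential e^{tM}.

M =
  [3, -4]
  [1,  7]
e^{tM} =
  [-2*t*exp(5*t) + exp(5*t), -4*t*exp(5*t)]
  [t*exp(5*t), 2*t*exp(5*t) + exp(5*t)]

Strategy: write M = P · J · P⁻¹ where J is a Jordan canonical form, so e^{tM} = P · e^{tJ} · P⁻¹, and e^{tJ} can be computed block-by-block.

M has Jordan form
J =
  [5, 1]
  [0, 5]
(up to reordering of blocks).

Per-block formulas:
  For a 2×2 Jordan block J_2(5): exp(t · J_2(5)) = e^(5t)·(I + t·N), where N is the 2×2 nilpotent shift.

After assembling e^{tJ} and conjugating by P, we get:

e^{tM} =
  [-2*t*exp(5*t) + exp(5*t), -4*t*exp(5*t)]
  [t*exp(5*t), 2*t*exp(5*t) + exp(5*t)]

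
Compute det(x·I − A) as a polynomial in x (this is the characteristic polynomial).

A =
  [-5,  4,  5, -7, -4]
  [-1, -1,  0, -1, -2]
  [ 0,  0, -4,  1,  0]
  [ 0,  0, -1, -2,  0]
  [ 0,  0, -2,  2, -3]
x^5 + 15*x^4 + 90*x^3 + 270*x^2 + 405*x + 243

Expanding det(x·I − A) (e.g. by cofactor expansion or by noting that A is similar to its Jordan form J, which has the same characteristic polynomial as A) gives
  χ_A(x) = x^5 + 15*x^4 + 90*x^3 + 270*x^2 + 405*x + 243
which factors as (x + 3)^5. The eigenvalues (with algebraic multiplicities) are λ = -3 with multiplicity 5.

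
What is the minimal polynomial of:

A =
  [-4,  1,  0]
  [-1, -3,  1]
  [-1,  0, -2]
x^3 + 9*x^2 + 27*x + 27

The characteristic polynomial is χ_A(x) = (x + 3)^3, so the eigenvalues are known. The minimal polynomial is
  m_A(x) = Π_λ (x − λ)^{k_λ}
where k_λ is the size of the *largest* Jordan block for λ (equivalently, the smallest k with (A − λI)^k v = 0 for every generalised eigenvector v of λ).

  λ = -3: largest Jordan block has size 3, contributing (x + 3)^3

So m_A(x) = (x + 3)^3 = x^3 + 9*x^2 + 27*x + 27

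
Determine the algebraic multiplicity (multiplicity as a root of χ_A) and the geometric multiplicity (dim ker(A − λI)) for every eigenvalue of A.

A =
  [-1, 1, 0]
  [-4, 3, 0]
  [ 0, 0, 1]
λ = 1: alg = 3, geom = 2

Step 1 — factor the characteristic polynomial to read off the algebraic multiplicities:
  χ_A(x) = (x - 1)^3

Step 2 — compute geometric multiplicities via the rank-nullity identity g(λ) = n − rank(A − λI):
  rank(A − (1)·I) = 1, so dim ker(A − (1)·I) = n − 1 = 2

Summary:
  λ = 1: algebraic multiplicity = 3, geometric multiplicity = 2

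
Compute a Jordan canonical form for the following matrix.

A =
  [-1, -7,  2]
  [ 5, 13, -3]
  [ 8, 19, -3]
J_3(3)

The characteristic polynomial is
  det(x·I − A) = x^3 - 9*x^2 + 27*x - 27 = (x - 3)^3

Eigenvalues and multiplicities (the geometric multiplicity of λ is n − rank(A − λI), which equals the number of Jordan blocks for λ):
  λ = 3: algebraic multiplicity = 3, geometric multiplicity = 1

Determining the block sizes for each eigenvalue:
  λ = 3: one block (gm = 1), so the single block has size am = 3 → block sizes [3]

Assembling the blocks gives a Jordan form
J =
  [3, 1, 0]
  [0, 3, 1]
  [0, 0, 3]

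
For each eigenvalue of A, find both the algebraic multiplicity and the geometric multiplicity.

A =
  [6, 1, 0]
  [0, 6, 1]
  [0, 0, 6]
λ = 6: alg = 3, geom = 1

Step 1 — factor the characteristic polynomial to read off the algebraic multiplicities:
  χ_A(x) = (x - 6)^3

Step 2 — compute geometric multiplicities via the rank-nullity identity g(λ) = n − rank(A − λI):
  rank(A − (6)·I) = 2, so dim ker(A − (6)·I) = n − 2 = 1

Summary:
  λ = 6: algebraic multiplicity = 3, geometric multiplicity = 1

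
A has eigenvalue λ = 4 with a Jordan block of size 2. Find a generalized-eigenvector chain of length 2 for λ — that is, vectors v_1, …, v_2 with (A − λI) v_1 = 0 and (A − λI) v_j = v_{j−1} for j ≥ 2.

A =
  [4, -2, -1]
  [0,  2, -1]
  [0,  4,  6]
A Jordan chain for λ = 4 of length 2:
v_1 = (-2, -2, 4)ᵀ
v_2 = (0, 1, 0)ᵀ

Let N = A − (4)·I. We want v_2 with N^2 v_2 = 0 but N^1 v_2 ≠ 0; then v_{j-1} := N · v_j for j = 2, …, 2.

Pick v_2 = (0, 1, 0)ᵀ.
Then v_1 = N · v_2 = (-2, -2, 4)ᵀ.

Sanity check: (A − (4)·I) v_1 = (0, 0, 0)ᵀ = 0. ✓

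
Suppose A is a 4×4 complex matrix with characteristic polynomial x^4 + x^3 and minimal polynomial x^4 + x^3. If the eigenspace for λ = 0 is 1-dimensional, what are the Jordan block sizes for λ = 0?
Block sizes for λ = 0: [3]

Step 1 — from the characteristic polynomial, algebraic multiplicity of λ = 0 is 3. From dim ker(A − (0)·I) = 1, there are exactly 1 Jordan blocks for λ = 0.
Step 2 — from the minimal polynomial, the factor (x − 0)^3 tells us the largest block for λ = 0 has size 3.
Step 3 — with total size 3, 1 blocks, and largest block 3, the block sizes (in nonincreasing order) are [3].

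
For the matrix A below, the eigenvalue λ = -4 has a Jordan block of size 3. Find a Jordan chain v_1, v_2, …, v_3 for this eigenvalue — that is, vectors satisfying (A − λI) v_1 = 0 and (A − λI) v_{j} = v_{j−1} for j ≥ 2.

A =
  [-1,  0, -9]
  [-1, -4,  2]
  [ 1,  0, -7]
A Jordan chain for λ = -4 of length 3:
v_1 = (0, -1, 0)ᵀ
v_2 = (3, -1, 1)ᵀ
v_3 = (1, 0, 0)ᵀ

Let N = A − (-4)·I. We want v_3 with N^3 v_3 = 0 but N^2 v_3 ≠ 0; then v_{j-1} := N · v_j for j = 3, …, 2.

Pick v_3 = (1, 0, 0)ᵀ.
Then v_2 = N · v_3 = (3, -1, 1)ᵀ.
Then v_1 = N · v_2 = (0, -1, 0)ᵀ.

Sanity check: (A − (-4)·I) v_1 = (0, 0, 0)ᵀ = 0. ✓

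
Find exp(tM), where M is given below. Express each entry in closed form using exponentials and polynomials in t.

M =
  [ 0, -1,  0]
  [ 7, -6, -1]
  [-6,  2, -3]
e^{tM} =
  [t^2*exp(-3*t) + 3*t*exp(-3*t) + exp(-3*t), -t*exp(-3*t), t^2*exp(-3*t)/2]
  [3*t^2*exp(-3*t) + 7*t*exp(-3*t), -3*t*exp(-3*t) + exp(-3*t), 3*t^2*exp(-3*t)/2 - t*exp(-3*t)]
  [-2*t^2*exp(-3*t) - 6*t*exp(-3*t), 2*t*exp(-3*t), -t^2*exp(-3*t) + exp(-3*t)]

Strategy: write M = P · J · P⁻¹ where J is a Jordan canonical form, so e^{tM} = P · e^{tJ} · P⁻¹, and e^{tJ} can be computed block-by-block.

M has Jordan form
J =
  [-3,  1,  0]
  [ 0, -3,  1]
  [ 0,  0, -3]
(up to reordering of blocks).

Per-block formulas:
  For a 3×3 Jordan block J_3(-3): exp(t · J_3(-3)) = e^(-3t)·(I + t·N + (t^2/2)·N^2), where N is the 3×3 nilpotent shift.

After assembling e^{tJ} and conjugating by P, we get:

e^{tM} =
  [t^2*exp(-3*t) + 3*t*exp(-3*t) + exp(-3*t), -t*exp(-3*t), t^2*exp(-3*t)/2]
  [3*t^2*exp(-3*t) + 7*t*exp(-3*t), -3*t*exp(-3*t) + exp(-3*t), 3*t^2*exp(-3*t)/2 - t*exp(-3*t)]
  [-2*t^2*exp(-3*t) - 6*t*exp(-3*t), 2*t*exp(-3*t), -t^2*exp(-3*t) + exp(-3*t)]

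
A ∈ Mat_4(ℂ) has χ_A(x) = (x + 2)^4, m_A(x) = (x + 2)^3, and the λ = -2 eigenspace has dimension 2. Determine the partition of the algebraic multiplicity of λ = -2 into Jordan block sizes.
Block sizes for λ = -2: [3, 1]

Step 1 — from the characteristic polynomial, algebraic multiplicity of λ = -2 is 4. From dim ker(A − (-2)·I) = 2, there are exactly 2 Jordan blocks for λ = -2.
Step 2 — from the minimal polynomial, the factor (x + 2)^3 tells us the largest block for λ = -2 has size 3.
Step 3 — with total size 4, 2 blocks, and largest block 3, the block sizes (in nonincreasing order) are [3, 1].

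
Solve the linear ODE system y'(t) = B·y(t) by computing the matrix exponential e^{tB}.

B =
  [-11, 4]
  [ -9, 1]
e^{tB} =
  [-6*t*exp(-5*t) + exp(-5*t), 4*t*exp(-5*t)]
  [-9*t*exp(-5*t), 6*t*exp(-5*t) + exp(-5*t)]

Strategy: write B = P · J · P⁻¹ where J is a Jordan canonical form, so e^{tB} = P · e^{tJ} · P⁻¹, and e^{tJ} can be computed block-by-block.

B has Jordan form
J =
  [-5,  1]
  [ 0, -5]
(up to reordering of blocks).

Per-block formulas:
  For a 2×2 Jordan block J_2(-5): exp(t · J_2(-5)) = e^(-5t)·(I + t·N), where N is the 2×2 nilpotent shift.

After assembling e^{tJ} and conjugating by P, we get:

e^{tB} =
  [-6*t*exp(-5*t) + exp(-5*t), 4*t*exp(-5*t)]
  [-9*t*exp(-5*t), 6*t*exp(-5*t) + exp(-5*t)]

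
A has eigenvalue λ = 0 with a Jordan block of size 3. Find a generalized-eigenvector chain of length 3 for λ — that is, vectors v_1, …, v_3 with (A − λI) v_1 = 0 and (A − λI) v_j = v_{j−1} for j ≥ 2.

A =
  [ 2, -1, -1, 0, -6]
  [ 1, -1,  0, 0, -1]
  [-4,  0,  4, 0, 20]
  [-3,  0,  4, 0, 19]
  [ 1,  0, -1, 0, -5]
A Jordan chain for λ = 0 of length 3:
v_1 = (1, 0, -4, -3, 1)ᵀ
v_2 = (2, 1, -4, -3, 1)ᵀ
v_3 = (1, 0, 0, 0, 0)ᵀ

Let N = A − (0)·I. We want v_3 with N^3 v_3 = 0 but N^2 v_3 ≠ 0; then v_{j-1} := N · v_j for j = 3, …, 2.

Pick v_3 = (1, 0, 0, 0, 0)ᵀ.
Then v_2 = N · v_3 = (2, 1, -4, -3, 1)ᵀ.
Then v_1 = N · v_2 = (1, 0, -4, -3, 1)ᵀ.

Sanity check: (A − (0)·I) v_1 = (0, 0, 0, 0, 0)ᵀ = 0. ✓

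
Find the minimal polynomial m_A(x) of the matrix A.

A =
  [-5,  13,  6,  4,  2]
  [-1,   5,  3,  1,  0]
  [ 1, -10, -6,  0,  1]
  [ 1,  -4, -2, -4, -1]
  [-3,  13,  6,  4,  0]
x^3 + 6*x^2 + 12*x + 8

The characteristic polynomial is χ_A(x) = (x + 2)^5, so the eigenvalues are known. The minimal polynomial is
  m_A(x) = Π_λ (x − λ)^{k_λ}
where k_λ is the size of the *largest* Jordan block for λ (equivalently, the smallest k with (A − λI)^k v = 0 for every generalised eigenvector v of λ).

  λ = -2: largest Jordan block has size 3, contributing (x + 2)^3

So m_A(x) = (x + 2)^3 = x^3 + 6*x^2 + 12*x + 8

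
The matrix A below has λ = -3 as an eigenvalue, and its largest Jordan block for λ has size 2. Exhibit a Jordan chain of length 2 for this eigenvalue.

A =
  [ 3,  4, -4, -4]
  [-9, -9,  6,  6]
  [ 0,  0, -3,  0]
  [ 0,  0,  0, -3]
A Jordan chain for λ = -3 of length 2:
v_1 = (6, -9, 0, 0)ᵀ
v_2 = (1, 0, 0, 0)ᵀ

Let N = A − (-3)·I. We want v_2 with N^2 v_2 = 0 but N^1 v_2 ≠ 0; then v_{j-1} := N · v_j for j = 2, …, 2.

Pick v_2 = (1, 0, 0, 0)ᵀ.
Then v_1 = N · v_2 = (6, -9, 0, 0)ᵀ.

Sanity check: (A − (-3)·I) v_1 = (0, 0, 0, 0)ᵀ = 0. ✓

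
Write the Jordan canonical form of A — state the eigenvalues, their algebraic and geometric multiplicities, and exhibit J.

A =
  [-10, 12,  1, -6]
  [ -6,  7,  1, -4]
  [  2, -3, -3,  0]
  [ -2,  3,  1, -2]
J_3(-2) ⊕ J_1(-2)

The characteristic polynomial is
  det(x·I − A) = x^4 + 8*x^3 + 24*x^2 + 32*x + 16 = (x + 2)^4

Eigenvalues and multiplicities (the geometric multiplicity of λ is n − rank(A − λI), which equals the number of Jordan blocks for λ):
  λ = -2: algebraic multiplicity = 4, geometric multiplicity = 2

Determining the block sizes for each eigenvalue:
  λ = -2: with am = 4 and gm = 2, the partition is not yet determined (e.g. several partitions of 4 into 2 parts exist). Let N = A − (-2)·I. Computing rank(N^1) = 2, rank(N^2) = 1, rank(N^3) = 0; the number of blocks of size ≥ j is rank(N^{j−1}) − rank(N^j), giving [2, 1, 1]. So we have 1 block(s) of size 3, 1 block(s) of size 1 → block sizes [3, 1]

Assembling the blocks gives a Jordan form
J =
  [-2,  1,  0,  0]
  [ 0, -2,  1,  0]
  [ 0,  0, -2,  0]
  [ 0,  0,  0, -2]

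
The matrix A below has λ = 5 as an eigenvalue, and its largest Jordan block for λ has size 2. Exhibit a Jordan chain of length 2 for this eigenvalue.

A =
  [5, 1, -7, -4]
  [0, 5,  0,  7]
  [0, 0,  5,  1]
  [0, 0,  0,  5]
A Jordan chain for λ = 5 of length 2:
v_1 = (1, 0, 0, 0)ᵀ
v_2 = (0, 1, 0, 0)ᵀ

Let N = A − (5)·I. We want v_2 with N^2 v_2 = 0 but N^1 v_2 ≠ 0; then v_{j-1} := N · v_j for j = 2, …, 2.

Pick v_2 = (0, 1, 0, 0)ᵀ.
Then v_1 = N · v_2 = (1, 0, 0, 0)ᵀ.

Sanity check: (A − (5)·I) v_1 = (0, 0, 0, 0)ᵀ = 0. ✓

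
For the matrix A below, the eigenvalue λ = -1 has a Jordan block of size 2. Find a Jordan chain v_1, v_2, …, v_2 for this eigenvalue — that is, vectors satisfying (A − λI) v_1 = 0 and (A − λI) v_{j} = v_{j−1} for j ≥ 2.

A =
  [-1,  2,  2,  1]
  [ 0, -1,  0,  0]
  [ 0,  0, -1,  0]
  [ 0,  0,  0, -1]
A Jordan chain for λ = -1 of length 2:
v_1 = (2, 0, 0, 0)ᵀ
v_2 = (0, 1, 0, 0)ᵀ

Let N = A − (-1)·I. We want v_2 with N^2 v_2 = 0 but N^1 v_2 ≠ 0; then v_{j-1} := N · v_j for j = 2, …, 2.

Pick v_2 = (0, 1, 0, 0)ᵀ.
Then v_1 = N · v_2 = (2, 0, 0, 0)ᵀ.

Sanity check: (A − (-1)·I) v_1 = (0, 0, 0, 0)ᵀ = 0. ✓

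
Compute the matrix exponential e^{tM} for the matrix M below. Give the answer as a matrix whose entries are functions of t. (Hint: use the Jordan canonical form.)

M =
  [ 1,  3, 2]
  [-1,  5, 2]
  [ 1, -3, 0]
e^{tM} =
  [-t*exp(2*t) + exp(2*t), 3*t*exp(2*t), 2*t*exp(2*t)]
  [-t*exp(2*t), 3*t*exp(2*t) + exp(2*t), 2*t*exp(2*t)]
  [t*exp(2*t), -3*t*exp(2*t), -2*t*exp(2*t) + exp(2*t)]

Strategy: write M = P · J · P⁻¹ where J is a Jordan canonical form, so e^{tM} = P · e^{tJ} · P⁻¹, and e^{tJ} can be computed block-by-block.

M has Jordan form
J =
  [2, 1, 0]
  [0, 2, 0]
  [0, 0, 2]
(up to reordering of blocks).

Per-block formulas:
  For a 1×1 block at λ = 2: exp(t · [2]) = [e^(2t)].
  For a 2×2 Jordan block J_2(2): exp(t · J_2(2)) = e^(2t)·(I + t·N), where N is the 2×2 nilpotent shift.

After assembling e^{tJ} and conjugating by P, we get:

e^{tM} =
  [-t*exp(2*t) + exp(2*t), 3*t*exp(2*t), 2*t*exp(2*t)]
  [-t*exp(2*t), 3*t*exp(2*t) + exp(2*t), 2*t*exp(2*t)]
  [t*exp(2*t), -3*t*exp(2*t), -2*t*exp(2*t) + exp(2*t)]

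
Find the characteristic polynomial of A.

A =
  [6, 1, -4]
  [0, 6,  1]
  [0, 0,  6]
x^3 - 18*x^2 + 108*x - 216

Expanding det(x·I − A) (e.g. by cofactor expansion or by noting that A is similar to its Jordan form J, which has the same characteristic polynomial as A) gives
  χ_A(x) = x^3 - 18*x^2 + 108*x - 216
which factors as (x - 6)^3. The eigenvalues (with algebraic multiplicities) are λ = 6 with multiplicity 3.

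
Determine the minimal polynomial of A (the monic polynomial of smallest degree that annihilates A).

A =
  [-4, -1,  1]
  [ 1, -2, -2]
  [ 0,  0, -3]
x^3 + 9*x^2 + 27*x + 27

The characteristic polynomial is χ_A(x) = (x + 3)^3, so the eigenvalues are known. The minimal polynomial is
  m_A(x) = Π_λ (x − λ)^{k_λ}
where k_λ is the size of the *largest* Jordan block for λ (equivalently, the smallest k with (A − λI)^k v = 0 for every generalised eigenvector v of λ).

  λ = -3: largest Jordan block has size 3, contributing (x + 3)^3

So m_A(x) = (x + 3)^3 = x^3 + 9*x^2 + 27*x + 27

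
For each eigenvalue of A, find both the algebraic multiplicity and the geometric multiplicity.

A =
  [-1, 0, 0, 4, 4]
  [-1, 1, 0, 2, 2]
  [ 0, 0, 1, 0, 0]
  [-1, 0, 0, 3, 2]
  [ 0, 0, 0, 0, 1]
λ = 1: alg = 5, geom = 4

Step 1 — factor the characteristic polynomial to read off the algebraic multiplicities:
  χ_A(x) = (x - 1)^5

Step 2 — compute geometric multiplicities via the rank-nullity identity g(λ) = n − rank(A − λI):
  rank(A − (1)·I) = 1, so dim ker(A − (1)·I) = n − 1 = 4

Summary:
  λ = 1: algebraic multiplicity = 5, geometric multiplicity = 4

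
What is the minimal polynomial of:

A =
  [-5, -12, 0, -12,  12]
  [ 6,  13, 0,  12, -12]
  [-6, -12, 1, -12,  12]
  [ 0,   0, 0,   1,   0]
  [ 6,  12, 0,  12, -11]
x^2 + 4*x - 5

The characteristic polynomial is χ_A(x) = (x - 1)^4*(x + 5), so the eigenvalues are known. The minimal polynomial is
  m_A(x) = Π_λ (x − λ)^{k_λ}
where k_λ is the size of the *largest* Jordan block for λ (equivalently, the smallest k with (A − λI)^k v = 0 for every generalised eigenvector v of λ).

  λ = -5: largest Jordan block has size 1, contributing (x + 5)
  λ = 1: largest Jordan block has size 1, contributing (x − 1)

So m_A(x) = (x - 1)*(x + 5) = x^2 + 4*x - 5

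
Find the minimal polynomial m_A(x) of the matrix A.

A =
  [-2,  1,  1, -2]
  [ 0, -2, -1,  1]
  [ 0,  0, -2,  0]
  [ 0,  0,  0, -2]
x^3 + 6*x^2 + 12*x + 8

The characteristic polynomial is χ_A(x) = (x + 2)^4, so the eigenvalues are known. The minimal polynomial is
  m_A(x) = Π_λ (x − λ)^{k_λ}
where k_λ is the size of the *largest* Jordan block for λ (equivalently, the smallest k with (A − λI)^k v = 0 for every generalised eigenvector v of λ).

  λ = -2: largest Jordan block has size 3, contributing (x + 2)^3

So m_A(x) = (x + 2)^3 = x^3 + 6*x^2 + 12*x + 8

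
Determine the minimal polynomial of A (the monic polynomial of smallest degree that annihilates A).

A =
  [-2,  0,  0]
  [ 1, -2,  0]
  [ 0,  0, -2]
x^2 + 4*x + 4

The characteristic polynomial is χ_A(x) = (x + 2)^3, so the eigenvalues are known. The minimal polynomial is
  m_A(x) = Π_λ (x − λ)^{k_λ}
where k_λ is the size of the *largest* Jordan block for λ (equivalently, the smallest k with (A − λI)^k v = 0 for every generalised eigenvector v of λ).

  λ = -2: largest Jordan block has size 2, contributing (x + 2)^2

So m_A(x) = (x + 2)^2 = x^2 + 4*x + 4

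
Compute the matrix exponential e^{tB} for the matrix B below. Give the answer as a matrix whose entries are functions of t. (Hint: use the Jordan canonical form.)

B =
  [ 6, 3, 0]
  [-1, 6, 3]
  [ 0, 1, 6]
e^{tB} =
  [-3*t^2*exp(6*t)/2 + exp(6*t), 3*t*exp(6*t), 9*t^2*exp(6*t)/2]
  [-t*exp(6*t), exp(6*t), 3*t*exp(6*t)]
  [-t^2*exp(6*t)/2, t*exp(6*t), 3*t^2*exp(6*t)/2 + exp(6*t)]

Strategy: write B = P · J · P⁻¹ where J is a Jordan canonical form, so e^{tB} = P · e^{tJ} · P⁻¹, and e^{tJ} can be computed block-by-block.

B has Jordan form
J =
  [6, 1, 0]
  [0, 6, 1]
  [0, 0, 6]
(up to reordering of blocks).

Per-block formulas:
  For a 3×3 Jordan block J_3(6): exp(t · J_3(6)) = e^(6t)·(I + t·N + (t^2/2)·N^2), where N is the 3×3 nilpotent shift.

After assembling e^{tJ} and conjugating by P, we get:

e^{tB} =
  [-3*t^2*exp(6*t)/2 + exp(6*t), 3*t*exp(6*t), 9*t^2*exp(6*t)/2]
  [-t*exp(6*t), exp(6*t), 3*t*exp(6*t)]
  [-t^2*exp(6*t)/2, t*exp(6*t), 3*t^2*exp(6*t)/2 + exp(6*t)]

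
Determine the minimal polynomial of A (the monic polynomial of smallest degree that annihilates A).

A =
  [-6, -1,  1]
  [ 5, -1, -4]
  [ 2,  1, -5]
x^3 + 12*x^2 + 48*x + 64

The characteristic polynomial is χ_A(x) = (x + 4)^3, so the eigenvalues are known. The minimal polynomial is
  m_A(x) = Π_λ (x − λ)^{k_λ}
where k_λ is the size of the *largest* Jordan block for λ (equivalently, the smallest k with (A − λI)^k v = 0 for every generalised eigenvector v of λ).

  λ = -4: largest Jordan block has size 3, contributing (x + 4)^3

So m_A(x) = (x + 4)^3 = x^3 + 12*x^2 + 48*x + 64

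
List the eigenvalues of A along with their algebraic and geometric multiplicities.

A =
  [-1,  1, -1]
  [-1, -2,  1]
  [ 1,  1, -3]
λ = -2: alg = 3, geom = 1

Step 1 — factor the characteristic polynomial to read off the algebraic multiplicities:
  χ_A(x) = (x + 2)^3

Step 2 — compute geometric multiplicities via the rank-nullity identity g(λ) = n − rank(A − λI):
  rank(A − (-2)·I) = 2, so dim ker(A − (-2)·I) = n − 2 = 1

Summary:
  λ = -2: algebraic multiplicity = 3, geometric multiplicity = 1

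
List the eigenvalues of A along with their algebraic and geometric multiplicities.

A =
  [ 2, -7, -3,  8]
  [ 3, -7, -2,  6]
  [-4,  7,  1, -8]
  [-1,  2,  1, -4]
λ = -2: alg = 4, geom = 2

Step 1 — factor the characteristic polynomial to read off the algebraic multiplicities:
  χ_A(x) = (x + 2)^4

Step 2 — compute geometric multiplicities via the rank-nullity identity g(λ) = n − rank(A − λI):
  rank(A − (-2)·I) = 2, so dim ker(A − (-2)·I) = n − 2 = 2

Summary:
  λ = -2: algebraic multiplicity = 4, geometric multiplicity = 2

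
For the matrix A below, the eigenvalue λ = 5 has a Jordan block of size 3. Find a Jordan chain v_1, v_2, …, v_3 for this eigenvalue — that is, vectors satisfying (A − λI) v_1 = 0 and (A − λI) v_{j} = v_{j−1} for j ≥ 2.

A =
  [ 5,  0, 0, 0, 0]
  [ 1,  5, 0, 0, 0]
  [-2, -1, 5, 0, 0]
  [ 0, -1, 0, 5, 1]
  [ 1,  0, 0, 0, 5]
A Jordan chain for λ = 5 of length 3:
v_1 = (0, 0, -1, 0, 0)ᵀ
v_2 = (0, 1, -2, 0, 1)ᵀ
v_3 = (1, 0, 0, 0, 0)ᵀ

Let N = A − (5)·I. We want v_3 with N^3 v_3 = 0 but N^2 v_3 ≠ 0; then v_{j-1} := N · v_j for j = 3, …, 2.

Pick v_3 = (1, 0, 0, 0, 0)ᵀ.
Then v_2 = N · v_3 = (0, 1, -2, 0, 1)ᵀ.
Then v_1 = N · v_2 = (0, 0, -1, 0, 0)ᵀ.

Sanity check: (A − (5)·I) v_1 = (0, 0, 0, 0, 0)ᵀ = 0. ✓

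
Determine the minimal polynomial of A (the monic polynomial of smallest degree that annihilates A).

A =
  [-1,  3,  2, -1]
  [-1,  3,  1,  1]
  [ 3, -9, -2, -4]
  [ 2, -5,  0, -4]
x^3 + 3*x^2 + 3*x + 1

The characteristic polynomial is χ_A(x) = (x + 1)^4, so the eigenvalues are known. The minimal polynomial is
  m_A(x) = Π_λ (x − λ)^{k_λ}
where k_λ is the size of the *largest* Jordan block for λ (equivalently, the smallest k with (A − λI)^k v = 0 for every generalised eigenvector v of λ).

  λ = -1: largest Jordan block has size 3, contributing (x + 1)^3

So m_A(x) = (x + 1)^3 = x^3 + 3*x^2 + 3*x + 1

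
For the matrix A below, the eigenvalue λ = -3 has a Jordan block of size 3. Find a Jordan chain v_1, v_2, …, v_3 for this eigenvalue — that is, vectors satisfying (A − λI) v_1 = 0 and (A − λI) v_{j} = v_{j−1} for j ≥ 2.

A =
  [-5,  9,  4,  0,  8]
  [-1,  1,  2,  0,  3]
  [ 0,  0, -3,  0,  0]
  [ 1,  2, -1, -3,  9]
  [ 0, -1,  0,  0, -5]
A Jordan chain for λ = -3 of length 3:
v_1 = (-5, -2, 0, -4, 1)ᵀ
v_2 = (-2, -1, 0, 1, 0)ᵀ
v_3 = (1, 0, 0, 0, 0)ᵀ

Let N = A − (-3)·I. We want v_3 with N^3 v_3 = 0 but N^2 v_3 ≠ 0; then v_{j-1} := N · v_j for j = 3, …, 2.

Pick v_3 = (1, 0, 0, 0, 0)ᵀ.
Then v_2 = N · v_3 = (-2, -1, 0, 1, 0)ᵀ.
Then v_1 = N · v_2 = (-5, -2, 0, -4, 1)ᵀ.

Sanity check: (A − (-3)·I) v_1 = (0, 0, 0, 0, 0)ᵀ = 0. ✓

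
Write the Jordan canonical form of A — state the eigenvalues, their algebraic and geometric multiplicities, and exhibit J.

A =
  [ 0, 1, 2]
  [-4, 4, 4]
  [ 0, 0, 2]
J_2(2) ⊕ J_1(2)

The characteristic polynomial is
  det(x·I − A) = x^3 - 6*x^2 + 12*x - 8 = (x - 2)^3

Eigenvalues and multiplicities (the geometric multiplicity of λ is n − rank(A − λI), which equals the number of Jordan blocks for λ):
  λ = 2: algebraic multiplicity = 3, geometric multiplicity = 2

Determining the block sizes for each eigenvalue:
  λ = 2: 2 blocks summing to 3 forces exactly one block of size 2 and the rest size 1 → block sizes [2, 1]

Assembling the blocks gives a Jordan form
J =
  [2, 1, 0]
  [0, 2, 0]
  [0, 0, 2]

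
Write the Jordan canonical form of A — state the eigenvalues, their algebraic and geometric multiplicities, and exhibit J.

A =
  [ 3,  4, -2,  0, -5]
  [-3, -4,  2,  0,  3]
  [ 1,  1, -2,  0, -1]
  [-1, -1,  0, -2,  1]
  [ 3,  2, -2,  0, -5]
J_3(-2) ⊕ J_1(-2) ⊕ J_1(-2)

The characteristic polynomial is
  det(x·I − A) = x^5 + 10*x^4 + 40*x^3 + 80*x^2 + 80*x + 32 = (x + 2)^5

Eigenvalues and multiplicities (the geometric multiplicity of λ is n − rank(A − λI), which equals the number of Jordan blocks for λ):
  λ = -2: algebraic multiplicity = 5, geometric multiplicity = 3

Determining the block sizes for each eigenvalue:
  λ = -2: with am = 5 and gm = 3, the partition is not yet determined (e.g. several partitions of 5 into 3 parts exist). Let N = A − (-2)·I. Computing rank(N^1) = 2, rank(N^2) = 1, rank(N^3) = 0; the number of blocks of size ≥ j is rank(N^{j−1}) − rank(N^j), giving [3, 1, 1]. So we have 1 block(s) of size 3, 2 block(s) of size 1 → block sizes [3, 1, 1]

Assembling the blocks gives a Jordan form
J =
  [-2,  1,  0,  0,  0]
  [ 0, -2,  1,  0,  0]
  [ 0,  0, -2,  0,  0]
  [ 0,  0,  0, -2,  0]
  [ 0,  0,  0,  0, -2]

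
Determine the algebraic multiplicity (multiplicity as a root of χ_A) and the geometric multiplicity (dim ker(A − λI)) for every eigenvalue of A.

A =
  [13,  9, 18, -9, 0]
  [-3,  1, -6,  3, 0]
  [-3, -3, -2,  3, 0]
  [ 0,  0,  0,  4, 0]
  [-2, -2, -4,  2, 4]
λ = 4: alg = 5, geom = 4

Step 1 — factor the characteristic polynomial to read off the algebraic multiplicities:
  χ_A(x) = (x - 4)^5

Step 2 — compute geometric multiplicities via the rank-nullity identity g(λ) = n − rank(A − λI):
  rank(A − (4)·I) = 1, so dim ker(A − (4)·I) = n − 1 = 4

Summary:
  λ = 4: algebraic multiplicity = 5, geometric multiplicity = 4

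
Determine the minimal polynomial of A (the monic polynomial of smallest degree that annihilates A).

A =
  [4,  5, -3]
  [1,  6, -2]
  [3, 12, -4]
x^3 - 6*x^2 + 12*x - 8

The characteristic polynomial is χ_A(x) = (x - 2)^3, so the eigenvalues are known. The minimal polynomial is
  m_A(x) = Π_λ (x − λ)^{k_λ}
where k_λ is the size of the *largest* Jordan block for λ (equivalently, the smallest k with (A − λI)^k v = 0 for every generalised eigenvector v of λ).

  λ = 2: largest Jordan block has size 3, contributing (x − 2)^3

So m_A(x) = (x - 2)^3 = x^3 - 6*x^2 + 12*x - 8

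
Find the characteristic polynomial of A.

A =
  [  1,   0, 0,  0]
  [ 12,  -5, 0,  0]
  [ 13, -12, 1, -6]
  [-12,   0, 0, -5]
x^4 + 8*x^3 + 6*x^2 - 40*x + 25

Expanding det(x·I − A) (e.g. by cofactor expansion or by noting that A is similar to its Jordan form J, which has the same characteristic polynomial as A) gives
  χ_A(x) = x^4 + 8*x^3 + 6*x^2 - 40*x + 25
which factors as (x - 1)^2*(x + 5)^2. The eigenvalues (with algebraic multiplicities) are λ = -5 with multiplicity 2, λ = 1 with multiplicity 2.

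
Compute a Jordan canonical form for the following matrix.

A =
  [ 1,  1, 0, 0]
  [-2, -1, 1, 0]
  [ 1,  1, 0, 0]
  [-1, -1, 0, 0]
J_3(0) ⊕ J_1(0)

The characteristic polynomial is
  det(x·I − A) = x^4

Eigenvalues and multiplicities (the geometric multiplicity of λ is n − rank(A − λI), which equals the number of Jordan blocks for λ):
  λ = 0: algebraic multiplicity = 4, geometric multiplicity = 2

Determining the block sizes for each eigenvalue:
  λ = 0: with am = 4 and gm = 2, the partition is not yet determined (e.g. several partitions of 4 into 2 parts exist). Let N = A − (0)·I. Computing rank(N^1) = 2, rank(N^2) = 1, rank(N^3) = 0; the number of blocks of size ≥ j is rank(N^{j−1}) − rank(N^j), giving [2, 1, 1]. So we have 1 block(s) of size 3, 1 block(s) of size 1 → block sizes [3, 1]

Assembling the blocks gives a Jordan form
J =
  [0, 1, 0, 0]
  [0, 0, 1, 0]
  [0, 0, 0, 0]
  [0, 0, 0, 0]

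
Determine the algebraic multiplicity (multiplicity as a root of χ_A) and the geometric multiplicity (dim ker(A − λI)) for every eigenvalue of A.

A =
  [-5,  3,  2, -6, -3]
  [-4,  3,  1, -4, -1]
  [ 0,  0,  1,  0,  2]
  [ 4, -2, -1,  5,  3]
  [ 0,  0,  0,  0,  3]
λ = 1: alg = 4, geom = 2; λ = 3: alg = 1, geom = 1

Step 1 — factor the characteristic polynomial to read off the algebraic multiplicities:
  χ_A(x) = (x - 3)*(x - 1)^4

Step 2 — compute geometric multiplicities via the rank-nullity identity g(λ) = n − rank(A − λI):
  rank(A − (1)·I) = 3, so dim ker(A − (1)·I) = n − 3 = 2
  rank(A − (3)·I) = 4, so dim ker(A − (3)·I) = n − 4 = 1

Summary:
  λ = 1: algebraic multiplicity = 4, geometric multiplicity = 2
  λ = 3: algebraic multiplicity = 1, geometric multiplicity = 1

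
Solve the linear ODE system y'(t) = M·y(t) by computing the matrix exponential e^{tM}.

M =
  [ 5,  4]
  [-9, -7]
e^{tM} =
  [6*t*exp(-t) + exp(-t), 4*t*exp(-t)]
  [-9*t*exp(-t), -6*t*exp(-t) + exp(-t)]

Strategy: write M = P · J · P⁻¹ where J is a Jordan canonical form, so e^{tM} = P · e^{tJ} · P⁻¹, and e^{tJ} can be computed block-by-block.

M has Jordan form
J =
  [-1,  1]
  [ 0, -1]
(up to reordering of blocks).

Per-block formulas:
  For a 2×2 Jordan block J_2(-1): exp(t · J_2(-1)) = e^(-1t)·(I + t·N), where N is the 2×2 nilpotent shift.

After assembling e^{tJ} and conjugating by P, we get:

e^{tM} =
  [6*t*exp(-t) + exp(-t), 4*t*exp(-t)]
  [-9*t*exp(-t), -6*t*exp(-t) + exp(-t)]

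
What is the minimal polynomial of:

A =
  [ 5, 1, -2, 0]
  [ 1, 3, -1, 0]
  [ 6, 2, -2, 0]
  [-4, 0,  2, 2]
x^3 - 6*x^2 + 12*x - 8

The characteristic polynomial is χ_A(x) = (x - 2)^4, so the eigenvalues are known. The minimal polynomial is
  m_A(x) = Π_λ (x − λ)^{k_λ}
where k_λ is the size of the *largest* Jordan block for λ (equivalently, the smallest k with (A − λI)^k v = 0 for every generalised eigenvector v of λ).

  λ = 2: largest Jordan block has size 3, contributing (x − 2)^3

So m_A(x) = (x - 2)^3 = x^3 - 6*x^2 + 12*x - 8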